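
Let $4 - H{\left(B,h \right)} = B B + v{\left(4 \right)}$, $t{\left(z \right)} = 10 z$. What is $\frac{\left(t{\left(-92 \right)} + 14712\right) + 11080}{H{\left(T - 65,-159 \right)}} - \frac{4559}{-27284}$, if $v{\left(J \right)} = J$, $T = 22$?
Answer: $- \frac{670178057}{50448116} \approx -13.285$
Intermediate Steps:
$H{\left(B,h \right)} = - B^{2}$ ($H{\left(B,h \right)} = 4 - \left(B B + 4\right) = 4 - \left(B^{2} + 4\right) = 4 - \left(4 + B^{2}\right) = - B^{2}$)
$\frac{\left(t{\left(-92 \right)} + 14712\right) + 11080}{H{\left(T - 65,-159 \right)}} - \frac{4559}{-27284} = \frac{\left(10 \left(-92\right) + 14712\right) + 11080}{\left(-1\right) \left(22 - 65\right)^{2}} - \frac{4559}{-27284} = \frac{\left(-920 + 14712\right) + 11080}{\left(-1\right) \left(22 - 65\right)^{2}} - - \frac{4559}{27284} = \frac{13792 + 11080}{\left(-1\right) \left(-43\right)^{2}} + \frac{4559}{27284} = \frac{24872}{\left(-1\right) 1849} + \frac{4559}{27284} = \frac{24872}{-1849} + \frac{4559}{27284} = 24872 \left(- \frac{1}{1849}\right) + \frac{4559}{27284} = - \frac{24872}{1849} + \frac{4559}{27284} = - \frac{670178057}{50448116}$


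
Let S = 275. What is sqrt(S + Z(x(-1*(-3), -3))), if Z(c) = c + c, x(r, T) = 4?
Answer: sqrt(283) ≈ 16.823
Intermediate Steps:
Z(c) = 2*c
sqrt(S + Z(x(-1*(-3), -3))) = sqrt(275 + 2*4) = sqrt(275 + 8) = sqrt(283)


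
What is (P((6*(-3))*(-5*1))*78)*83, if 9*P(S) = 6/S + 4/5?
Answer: 28054/45 ≈ 623.42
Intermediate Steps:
P(S) = 4/45 + 2/(3*S) (P(S) = (6/S + 4/5)/9 = (6/S + 4*(⅕))/9 = (6/S + ⅘)/9 = (⅘ + 6/S)/9 = 4/45 + 2/(3*S))
(P((6*(-3))*(-5*1))*78)*83 = ((2*(15 + 2*((6*(-3))*(-5*1)))/(45*(((6*(-3))*(-5*1)))))*78)*83 = ((2*(15 + 2*(-18*(-5)))/(45*((-18*(-5)))))*78)*83 = (((2/45)*(15 + 2*90)/90)*78)*83 = (((2/45)*(1/90)*(15 + 180))*78)*83 = (((2/45)*(1/90)*195)*78)*83 = ((13/135)*78)*83 = (338/45)*83 = 28054/45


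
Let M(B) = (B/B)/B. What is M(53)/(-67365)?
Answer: -1/3570345 ≈ -2.8008e-7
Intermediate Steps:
M(B) = 1/B
M(53)/(-67365) = 1/(53*(-67365)) = (1/53)*(-1/67365) = -1/3570345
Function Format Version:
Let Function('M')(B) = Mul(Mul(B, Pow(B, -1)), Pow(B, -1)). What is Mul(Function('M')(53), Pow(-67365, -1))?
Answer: Rational(-1, 3570345) ≈ -2.8008e-7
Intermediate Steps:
Function('M')(B) = Pow(B, -1) (Function('M')(B) = Mul(1, Pow(B, -1)) = Pow(B, -1))
Mul(Function('M')(53), Pow(-67365, -1)) = Mul(Pow(53, -1), Pow(-67365, -1)) = Mul(Rational(1, 53), Rational(-1, 67365)) = Rational(-1, 3570345)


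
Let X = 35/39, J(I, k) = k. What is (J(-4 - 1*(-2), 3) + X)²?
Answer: 23104/1521 ≈ 15.190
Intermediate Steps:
X = 35/39 (X = 35*(1/39) = 35/39 ≈ 0.89744)
(J(-4 - 1*(-2), 3) + X)² = (3 + 35/39)² = (152/39)² = 23104/1521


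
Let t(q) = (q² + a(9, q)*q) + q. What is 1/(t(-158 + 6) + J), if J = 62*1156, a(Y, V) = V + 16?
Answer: 1/115296 ≈ 8.6733e-6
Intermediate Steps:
a(Y, V) = 16 + V
t(q) = q + q² + q*(16 + q) (t(q) = (q² + (16 + q)*q) + q = (q² + q*(16 + q)) + q = q + q² + q*(16 + q))
J = 71672
1/(t(-158 + 6) + J) = 1/((-158 + 6)*(17 + 2*(-158 + 6)) + 71672) = 1/(-152*(17 + 2*(-152)) + 71672) = 1/(-152*(17 - 304) + 71672) = 1/(-152*(-287) + 71672) = 1/(43624 + 71672) = 1/115296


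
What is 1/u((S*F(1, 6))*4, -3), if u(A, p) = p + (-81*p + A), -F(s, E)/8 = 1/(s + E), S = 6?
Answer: 7/1488 ≈ 0.0047043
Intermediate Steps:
F(s, E) = -8/(E + s) (F(s, E) = -8/(s + E) = -8/(E + s))
u(A, p) = A - 80*p (u(A, p) = p + (A - 81*p) = A - 80*p)
1/u((S*F(1, 6))*4, -3) = 1/((6*(-8/(6 + 1)))*4 - 80*(-3)) = 1/((6*(-8/7))*4 + 240) = 1/(-48/7*4 + 240) = 1/(-192/7 + 240) = 1/(1488/7) = 7/1488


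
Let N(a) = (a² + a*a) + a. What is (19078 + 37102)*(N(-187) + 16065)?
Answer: 4821142880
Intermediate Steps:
N(a) = a + 2*a² (N(a) = (a² + a²) + a = 2*a² + a = a + 2*a²)
(19078 + 37102)*(N(-187) + 16065) = (19078 + 37102)*(-187*(1 + 2*(-187)) + 16065) = 56180*(-187*(1 - 374) + 16065) = 56180*(-187*(-373) + 16065) = 56180*(69751 + 16065) = 56180*85816 = 4821142880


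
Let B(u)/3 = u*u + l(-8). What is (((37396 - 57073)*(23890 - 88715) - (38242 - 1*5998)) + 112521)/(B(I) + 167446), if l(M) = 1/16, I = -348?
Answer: 20410268832/8492131 ≈ 2403.4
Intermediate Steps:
l(M) = 1/16
B(u) = 3/16 + 3*u**2 (B(u) = 3*(u*u + 1/16) = 3*(u**2 + 1/16) = 3*(1/16 + u**2) = 3/16 + 3*u**2)
(((37396 - 57073)*(23890 - 88715) - (38242 - 1*5998)) + 112521)/(B(I) + 167446) = (((37396 - 57073)*(23890 - 88715) - (38242 - 1*5998)) + 112521)/((3/16 + 3*(-348)**2) + 167446) = ((-19677*(-64825) - (38242 - 5998)) + 112521)/((3/16 + 3*121104) + 167446) = ((1275561525 - 1*32244) + 112521)/((3/16 + 363312) + 167446) = ((1275561525 - 32244) + 112521)/(5812995/16 + 167446) = (1275529281 + 112521)/(8492131/16) = 1275641802*(16/8492131) = 20410268832/8492131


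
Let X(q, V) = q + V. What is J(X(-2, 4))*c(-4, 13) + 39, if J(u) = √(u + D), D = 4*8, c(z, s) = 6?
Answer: 39 + 6*√34 ≈ 73.986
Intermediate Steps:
X(q, V) = V + q
D = 32
J(u) = √(32 + u) (J(u) = √(u + 32) = √(32 + u))
J(X(-2, 4))*c(-4, 13) + 39 = √(32 + (4 - 2))*6 + 39 = √(32 + 2)*6 + 39 = √34*6 + 39 = 6*√34 + 39 = 39 + 6*√34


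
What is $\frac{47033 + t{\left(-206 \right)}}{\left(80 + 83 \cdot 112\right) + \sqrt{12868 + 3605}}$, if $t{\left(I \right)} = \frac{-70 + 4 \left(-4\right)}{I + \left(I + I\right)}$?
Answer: $\frac{136263658240}{27158907027} - \frac{247065080 \sqrt{57}}{27158907027} \approx 4.9486$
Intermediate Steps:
$t{\left(I \right)} = - \frac{86}{3 I}$ ($t{\left(I \right)} = \frac{-70 - 16}{I + 2 I} = - \frac{86}{3 I}$)
$\frac{47033 + t{\left(-206 \right)}}{\left(80 + 83 \cdot 112\right) + \sqrt{12868 + 3605}} = \frac{47033 - \frac{86}{3 \left(-206\right)}}{\left(80 + 83 \cdot 112\right) + \sqrt{12868 + 3605}} = \frac{47033 - - \frac{43}{309}}{\left(80 + 9296\right) + \sqrt{16473}} = \frac{47033 + \frac{43}{309}}{9376 + 17 \sqrt{57}} = \frac{14533240}{309 \left(9376 + 17 \sqrt{57}\right)}$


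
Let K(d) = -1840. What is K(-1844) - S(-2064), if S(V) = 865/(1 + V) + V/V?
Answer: -3797118/2063 ≈ -1840.6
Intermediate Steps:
S(V) = 1 + 865/(1 + V) (S(V) = 865/(1 + V) + 1 = 1 + 865/(1 + V))
K(-1844) - S(-2064) = -1840 - (866 - 2064)/(1 - 2064) = -1840 - (-1198)/(-2063) = -1840 - (-1)*(-1198)/2063 = -1840 - 1*1198/2063 = -1840 - 1198/2063 = -3797118/2063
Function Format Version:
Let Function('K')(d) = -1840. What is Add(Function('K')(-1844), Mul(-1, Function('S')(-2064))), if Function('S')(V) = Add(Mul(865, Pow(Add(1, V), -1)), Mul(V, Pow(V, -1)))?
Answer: Rational(-3797118, 2063) ≈ -1840.6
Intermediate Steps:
Function('S')(V) = Add(1, Mul(865, Pow(Add(1, V), -1))) (Function('S')(V) = Add(Mul(865, Pow(Add(1, V), -1)), 1) = Add(1, Mul(865, Pow(Add(1, V), -1))))
Add(Function('K')(-1844), Mul(-1, Function('S')(-2064))) = Add(-1840, Mul(-1, Mul(Pow(Add(1, -2064), -1), Add(866, -2064)))) = Add(-1840, Mul(-1, Mul(Pow(-2063, -1), -1198))) = Add(-1840, Mul(-1, Mul(Rational(-1, 2063), -1198))) = Add(-1840, Mul(-1, Rational(1198, 2063))) = Add(-1840, Rational(-1198, 2063)) = Rational(-3797118, 2063)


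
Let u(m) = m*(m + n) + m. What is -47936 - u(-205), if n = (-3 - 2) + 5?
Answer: -89756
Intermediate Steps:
n = 0 (n = -5 + 5 = 0)
u(m) = m + m² (u(m) = m*(m + 0) + m = m*m + m = m² + m = m + m²)
-47936 - u(-205) = -47936 - (-205)*(1 - 205) = -47936 - (-205)*(-204) = -47936 - 1*41820 = -47936 - 41820 = -89756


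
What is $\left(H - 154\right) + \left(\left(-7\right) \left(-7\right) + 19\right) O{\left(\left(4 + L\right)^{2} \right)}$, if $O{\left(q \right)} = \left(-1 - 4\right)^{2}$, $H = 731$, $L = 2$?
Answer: $2277$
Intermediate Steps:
$O{\left(q \right)} = 25$ ($O{\left(q \right)} = \left(-5\right)^{2} = 25$)
$\left(H - 154\right) + \left(\left(-7\right) \left(-7\right) + 19\right) O{\left(\left(4 + L\right)^{2} \right)} = \left(731 - 154\right) + \left(\left(-7\right) \left(-7\right) + 19\right) 25 = \left(731 - 154\right) + \left(49 + 19\right) 25 = 577 + 68 \cdot 25 = 577 + 1700 = 2277$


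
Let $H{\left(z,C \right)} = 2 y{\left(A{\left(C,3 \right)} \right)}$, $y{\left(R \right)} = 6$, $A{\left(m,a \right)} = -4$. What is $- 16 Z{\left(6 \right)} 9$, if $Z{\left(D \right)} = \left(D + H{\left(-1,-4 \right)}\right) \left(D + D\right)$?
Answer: $-31104$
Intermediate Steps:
$H{\left(z,C \right)} = 12$ ($H{\left(z,C \right)} = 2 \cdot 6 = 12$)
$Z{\left(D \right)} = 2 D \left(12 + D\right)$ ($Z{\left(D \right)} = \left(D + 12\right) \left(D + D\right) = \left(12 + D\right) 2 D = 2 D \left(12 + D\right)$)
$- 16 Z{\left(6 \right)} 9 = - 16 \cdot 2 \cdot 6 \left(12 + 6\right) 9 = - 16 \cdot 2 \cdot 6 \cdot 18 \cdot 9 = \left(-16\right) 216 \cdot 9 = \left(-3456\right) 9 = -31104$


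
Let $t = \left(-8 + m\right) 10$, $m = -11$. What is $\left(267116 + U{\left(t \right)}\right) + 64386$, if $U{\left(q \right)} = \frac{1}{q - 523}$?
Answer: $\frac{236360925}{713} \approx 3.315 \cdot 10^{5}$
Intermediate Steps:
$t = -190$ ($t = \left(-8 - 11\right) 10 = \left(-19\right) 10 = -190$)
$U{\left(q \right)} = \frac{1}{-523 + q}$
$\left(267116 + U{\left(t \right)}\right) + 64386 = \left(267116 + \frac{1}{-523 - 190}\right) + 64386 = \left(267116 + \frac{1}{-713}\right) + 64386 = \left(267116 - \frac{1}{713}\right) + 64386 = \frac{190453707}{713} + 64386 = \frac{236360925}{713}$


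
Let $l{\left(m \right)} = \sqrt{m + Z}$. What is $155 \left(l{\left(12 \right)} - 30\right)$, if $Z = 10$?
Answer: $-4650 + 155 \sqrt{22} \approx -3923.0$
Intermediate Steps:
$l{\left(m \right)} = \sqrt{10 + m}$ ($l{\left(m \right)} = \sqrt{m + 10} = \sqrt{10 + m}$)
$155 \left(l{\left(12 \right)} - 30\right) = 155 \left(\sqrt{10 + 12} - 30\right) = 155 \left(\sqrt{22} - 30\right) = 155 \left(-30 + \sqrt{22}\right) = -4650 + 155 \sqrt{22}$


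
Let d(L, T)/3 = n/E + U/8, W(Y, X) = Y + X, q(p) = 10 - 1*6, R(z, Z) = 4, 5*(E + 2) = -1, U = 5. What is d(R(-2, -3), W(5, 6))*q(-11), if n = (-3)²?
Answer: -915/22 ≈ -41.591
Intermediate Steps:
E = -11/5 (E = -2 + (⅕)*(-1) = -2 - ⅕ = -11/5 ≈ -2.2000)
n = 9
q(p) = 4 (q(p) = 10 - 6 = 4)
W(Y, X) = X + Y
d(L, T) = -915/88 (d(L, T) = 3*(9/(-11/5) + 5/8) = 3*(9*(-5/11) + 5*(⅛)) = 3*(-45/11 + 5/8) = 3*(-305/88) = -915/88)
d(R(-2, -3), W(5, 6))*q(-11) = -915/88*4 = -915/22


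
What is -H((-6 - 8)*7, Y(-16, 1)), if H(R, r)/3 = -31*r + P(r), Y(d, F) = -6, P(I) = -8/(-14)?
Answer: -3918/7 ≈ -559.71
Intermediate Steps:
P(I) = 4/7 (P(I) = -8*(-1/14) = 4/7)
H(R, r) = 12/7 - 93*r (H(R, r) = 3*(-31*r + 4/7) = 3*(4/7 - 31*r) = 12/7 - 93*r)
-H((-6 - 8)*7, Y(-16, 1)) = -(12/7 - 93*(-6)) = -(12/7 + 558) = -1*3918/7 = -3918/7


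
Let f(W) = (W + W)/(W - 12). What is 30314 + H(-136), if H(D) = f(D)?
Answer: 1121686/37 ≈ 30316.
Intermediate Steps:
f(W) = 2*W/(-12 + W) (f(W) = (2*W)/(-12 + W) = 2*W/(-12 + W))
H(D) = 2*D/(-12 + D)
30314 + H(-136) = 30314 + 2*(-136)/(-12 - 136) = 30314 + 2*(-136)/(-148) = 30314 + 2*(-136)*(-1/148) = 30314 + 68/37 = 1121686/37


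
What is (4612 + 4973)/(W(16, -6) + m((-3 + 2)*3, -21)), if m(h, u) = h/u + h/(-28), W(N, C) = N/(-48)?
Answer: -115020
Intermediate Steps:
W(N, C) = -N/48 (W(N, C) = N*(-1/48) = -N/48)
m(h, u) = -h/28 + h/u (m(h, u) = h/u + h*(-1/28) = h/u - h/28 = -h/28 + h/u)
(4612 + 4973)/(W(16, -6) + m((-3 + 2)*3, -21)) = (4612 + 4973)/(-1/48*16 + (-(-3 + 2)*3/28 + ((-3 + 2)*3)/(-21))) = 9585/(-⅓ + (-(-1)*3/28 - 1*3*(-1/21))) = 9585/(-⅓ + (-1/28*(-3) - 3*(-1/21))) = 9585/(-⅓ + (3/28 + ⅐)) = 9585/(-⅓ + ¼) = 9585/(-1/12) = 9585*(-12) = -115020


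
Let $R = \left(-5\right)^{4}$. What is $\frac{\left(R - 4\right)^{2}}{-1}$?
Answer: $-385641$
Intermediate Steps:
$R = 625$
$\frac{\left(R - 4\right)^{2}}{-1} = \frac{\left(625 - 4\right)^{2}}{-1} = 621^{2} \left(-1\right) = 385641 \left(-1\right) = -385641$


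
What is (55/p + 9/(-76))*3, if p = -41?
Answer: -13647/3116 ≈ -4.3797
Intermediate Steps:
(55/p + 9/(-76))*3 = (55/(-41) + 9/(-76))*3 = (55*(-1/41) + 9*(-1/76))*3 = (-55/41 - 9/76)*3 = -4549/3116*3 = -13647/3116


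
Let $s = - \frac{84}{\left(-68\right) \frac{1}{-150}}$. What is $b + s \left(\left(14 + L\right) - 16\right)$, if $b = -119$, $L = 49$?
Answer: $- \frac{150073}{17} \approx -8827.8$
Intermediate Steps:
$s = - \frac{3150}{17}$ ($s = - \frac{84}{\left(-68\right) \left(- \frac{1}{150}\right)} = - \frac{84}{\frac{34}{75}} = \left(-84\right) \frac{75}{34} = - \frac{3150}{17} \approx -185.29$)
$b + s \left(\left(14 + L\right) - 16\right) = -119 - \frac{3150 \left(\left(14 + 49\right) - 16\right)}{17} = -119 - \frac{3150 \left(63 - 16\right)}{17} = -119 - \frac{148050}{17} = - \frac{150073}{17}$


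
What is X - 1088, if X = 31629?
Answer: 30541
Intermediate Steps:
X - 1088 = 31629 - 1088 = 30541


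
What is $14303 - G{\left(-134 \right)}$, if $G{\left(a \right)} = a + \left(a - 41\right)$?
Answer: $14612$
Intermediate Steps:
$G{\left(a \right)} = -41 + 2 a$ ($G{\left(a \right)} = a + \left(-41 + a\right) = -41 + 2 a$)
$14303 - G{\left(-134 \right)} = 14303 - \left(-41 + 2 \left(-134\right)\right) = 14303 - \left(-41 - 268\right) = 14303 - -309 = 14303 + 309 = 14612$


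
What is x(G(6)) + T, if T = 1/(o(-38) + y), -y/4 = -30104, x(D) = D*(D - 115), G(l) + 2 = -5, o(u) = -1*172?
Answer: 102688377/120244 ≈ 854.00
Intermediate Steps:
o(u) = -172
G(l) = -7 (G(l) = -2 - 5 = -7)
x(D) = D*(-115 + D)
y = 120416 (y = -4*(-30104) = 120416)
T = 1/120244 (T = 1/(-172 + 120416) = 1/120244 ≈ 8.3164e-6)
x(G(6)) + T = -7*(-115 - 7) + 1/120244 = -7*(-122) + 1/120244 = 854 + 1/120244 = 102688377/120244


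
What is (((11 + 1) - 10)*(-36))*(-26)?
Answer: 1872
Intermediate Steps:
(((11 + 1) - 10)*(-36))*(-26) = ((12 - 10)*(-36))*(-26) = (2*(-36))*(-26) = -72*(-26) = 1872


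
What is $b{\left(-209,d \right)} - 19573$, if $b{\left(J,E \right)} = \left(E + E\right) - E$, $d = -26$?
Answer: $-19599$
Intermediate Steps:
$b{\left(J,E \right)} = E$ ($b{\left(J,E \right)} = 2 E - E = E$)
$b{\left(-209,d \right)} - 19573 = -26 - 19573 = -19599$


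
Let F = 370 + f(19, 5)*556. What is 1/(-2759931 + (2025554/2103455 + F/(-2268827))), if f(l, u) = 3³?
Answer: -4772375497285/13171422515321026987 ≈ -3.6233e-7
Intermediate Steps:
f(l, u) = 27
F = 15382 (F = 370 + 27*556 = 370 + 15012 = 15382)
1/(-2759931 + (2025554/2103455 + F/(-2268827))) = 1/(-2759931 + (2025554/2103455 + 15382/(-2268827))) = 1/(-2759931 + (2025554*(1/2103455) + 15382*(-1/2268827))) = 1/(-2759931 + (2025554/2103455 - 15382/2268827)) = 1/(-2759931 + 4563276260348/4772375497285) = 1/(-13171422515321026987/4772375497285) = -4772375497285/13171422515321026987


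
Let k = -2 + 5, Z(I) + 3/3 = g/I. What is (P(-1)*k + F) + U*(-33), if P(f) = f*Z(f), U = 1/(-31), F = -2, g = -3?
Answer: -215/31 ≈ -6.9355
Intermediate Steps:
Z(I) = -1 - 3/I
k = 3
U = -1/31 ≈ -0.032258
P(f) = -3 - f (P(f) = f*((-3 - f)/f) = -3 - f)
(P(-1)*k + F) + U*(-33) = ((-3 - 1*(-1))*3 - 2) - 1/31*(-33) = ((-3 + 1)*3 - 2) + 33/31 = (-2*3 - 2) + 33/31 = (-6 - 2) + 33/31 = -8 + 33/31 = -215/31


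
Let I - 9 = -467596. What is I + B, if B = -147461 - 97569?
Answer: -712617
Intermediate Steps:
I = -467587 (I = 9 - 467596 = -467587)
B = -245030
I + B = -467587 - 245030 = -712617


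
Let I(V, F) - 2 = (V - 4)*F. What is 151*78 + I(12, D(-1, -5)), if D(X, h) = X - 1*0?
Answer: 11772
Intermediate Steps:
D(X, h) = X (D(X, h) = X + 0 = X)
I(V, F) = 2 + F*(-4 + V) (I(V, F) = 2 + (V - 4)*F = 2 + (-4 + V)*F = 2 + F*(-4 + V))
151*78 + I(12, D(-1, -5)) = 151*78 + (2 - 4*(-1) - 1*12) = 11778 + (2 + 4 - 12) = 11778 - 6 = 11772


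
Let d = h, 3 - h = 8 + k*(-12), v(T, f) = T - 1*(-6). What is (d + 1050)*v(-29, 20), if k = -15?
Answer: -19895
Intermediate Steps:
v(T, f) = 6 + T (v(T, f) = T + 6 = 6 + T)
h = -185 (h = 3 - (8 - 15*(-12)) = 3 - (8 + 180) = 3 - 1*188 = 3 - 188 = -185)
d = -185
(d + 1050)*v(-29, 20) = (-185 + 1050)*(6 - 29) = 865*(-23) = -19895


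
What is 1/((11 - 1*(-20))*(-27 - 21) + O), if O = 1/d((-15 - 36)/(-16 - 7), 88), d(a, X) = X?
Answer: -88/130943 ≈ -0.00067205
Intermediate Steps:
O = 1/88 ≈ 0.011364
1/((11 - 1*(-20))*(-27 - 21) + O) = 1/((11 - 1*(-20))*(-27 - 21) + 1/88) = 1/((11 + 20)*(-48) + 1/88) = 1/(31*(-48) + 1/88) = 1/(-1488 + 1/88) = 1/(-130943/88) = -88/130943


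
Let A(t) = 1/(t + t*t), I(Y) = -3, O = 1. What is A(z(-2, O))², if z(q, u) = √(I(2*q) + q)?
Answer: I/(10*(√5 + 2*I)) ≈ 0.022222 + 0.024845*I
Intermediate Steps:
z(q, u) = √(-3 + q)
A(t) = 1/(t + t²)
A(z(-2, O))² = (1/((√(-3 - 2))*(1 + √(-3 - 2))))² = (1/((√(-5))*(1 + √(-5))))² = (1/(((I*√5))*(1 + I*√5)))² = ((-I*√5/5)/(1 + I*√5))² = (-I*√5/(5*(1 + I*√5)))² = -1/(5*(1 + I*√5)²)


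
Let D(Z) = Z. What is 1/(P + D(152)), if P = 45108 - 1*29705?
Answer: 1/15555 ≈ 6.4288e-5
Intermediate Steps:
P = 15403 (P = 45108 - 29705 = 15403)
1/(P + D(152)) = 1/(15403 + 152) = 1/15555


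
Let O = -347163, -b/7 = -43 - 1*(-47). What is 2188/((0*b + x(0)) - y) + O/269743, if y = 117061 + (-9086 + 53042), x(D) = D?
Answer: -56489342455/43433208631 ≈ -1.3006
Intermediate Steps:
b = -28 (b = -7*(-43 - 1*(-47)) = -7*(-43 + 47) = -7*4 = -28)
y = 161017 (y = 117061 + 43956 = 161017)
2188/((0*b + x(0)) - y) + O/269743 = 2188/((0*(-28) + 0) - 1*161017) - 347163/269743 = 2188/((0 + 0) - 161017) - 347163*1/269743 = 2188/(0 - 161017) - 347163/269743 = 2188/(-161017) - 347163/269743 = 2188*(-1/161017) - 347163/269743 = -2188/161017 - 347163/269743 = -56489342455/43433208631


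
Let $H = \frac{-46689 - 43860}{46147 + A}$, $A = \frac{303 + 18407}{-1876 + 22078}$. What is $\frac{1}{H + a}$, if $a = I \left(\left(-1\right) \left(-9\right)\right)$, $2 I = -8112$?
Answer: $- \frac{466140202}{17016896569257} \approx -2.7393 \cdot 10^{-5}$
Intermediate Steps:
$I = -4056$ ($I = \frac{1}{2} \left(-8112\right) = -4056$)
$A = \frac{9355}{10101}$ ($A = \frac{18710}{20202} = 18710 \cdot \frac{1}{20202} = \frac{9355}{10101} \approx 0.92615$)
$H = - \frac{914635449}{466140202}$ ($H = \frac{-46689 - 43860}{46147 + \frac{9355}{10101}} = - \frac{90549}{\frac{466140202}{10101}} = \left(-90549\right) \frac{10101}{466140202} = - \frac{914635449}{466140202} \approx -1.9621$)
$a = -36504$ ($a = - 4056 \left(\left(-1\right) \left(-9\right)\right) = \left(-4056\right) 9 = -36504$)
$\frac{1}{H + a} = \frac{1}{- \frac{914635449}{466140202} - 36504} = \frac{1}{- \frac{17016896569257}{466140202}} = - \frac{466140202}{17016896569257}$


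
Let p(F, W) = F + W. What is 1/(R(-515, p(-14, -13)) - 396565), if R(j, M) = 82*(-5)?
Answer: -1/396975 ≈ -2.5190e-6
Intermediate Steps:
R(j, M) = -410
1/(R(-515, p(-14, -13)) - 396565) = 1/(-410 - 396565) = 1/(-396975) = -1/396975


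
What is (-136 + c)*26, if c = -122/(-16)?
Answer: -13351/4 ≈ -3337.8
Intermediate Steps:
c = 61/8 (c = -122*(-1/16) = 61/8 ≈ 7.6250)
(-136 + c)*26 = (-136 + 61/8)*26 = -1027/8*26 = -13351/4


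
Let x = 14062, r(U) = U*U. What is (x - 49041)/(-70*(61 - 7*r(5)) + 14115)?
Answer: -34979/22095 ≈ -1.5831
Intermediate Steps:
r(U) = U²
(x - 49041)/(-70*(61 - 7*r(5)) + 14115) = (14062 - 49041)/(-70*(61 - 7*5²) + 14115) = -34979/(-70*(61 - 7*25) + 14115) = -34979/(-70*(61 - 175) + 14115) = -34979/(-70*(-114) + 14115) = -34979/(7980 + 14115) = -34979/22095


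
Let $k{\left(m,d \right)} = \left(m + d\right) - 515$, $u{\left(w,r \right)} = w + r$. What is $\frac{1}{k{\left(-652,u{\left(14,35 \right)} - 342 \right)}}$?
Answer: $- \frac{1}{1460} \approx -0.00068493$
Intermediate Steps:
$u{\left(w,r \right)} = r + w$
$k{\left(m,d \right)} = -515 + d + m$ ($k{\left(m,d \right)} = \left(d + m\right) - 515 = -515 + d + m$)
$\frac{1}{k{\left(-652,u{\left(14,35 \right)} - 342 \right)}} = \frac{1}{-515 + \left(\left(35 + 14\right) - 342\right) - 652} = \frac{1}{-515 + \left(49 - 342\right) - 652} = \frac{1}{-515 - 293 - 652} = \frac{1}{-1460} = - \frac{1}{1460}$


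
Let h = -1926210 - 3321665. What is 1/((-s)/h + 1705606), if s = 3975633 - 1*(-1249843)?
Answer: 5247875/8950812312726 ≈ 5.8630e-7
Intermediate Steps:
s = 5225476 (s = 3975633 + 1249843 = 5225476)
h = -5247875
1/((-s)/h + 1705606) = 1/(-1*5225476/(-5247875) + 1705606) = 1/(-5225476*(-1/5247875) + 1705606) = 1/(5225476/5247875 + 1705606) = 1/(8950812312726/5247875) = 5247875/8950812312726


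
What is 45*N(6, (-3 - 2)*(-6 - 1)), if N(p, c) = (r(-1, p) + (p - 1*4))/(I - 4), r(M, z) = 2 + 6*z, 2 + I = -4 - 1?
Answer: -1800/11 ≈ -163.64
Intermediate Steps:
I = -7 (I = -2 + (-4 - 1) = -2 - 5 = -7)
N(p, c) = 2/11 - 7*p/11 (N(p, c) = ((2 + 6*p) + (p - 1*4))/(-7 - 4) = ((2 + 6*p) + (p - 4))/(-11) = ((2 + 6*p) + (-4 + p))*(-1/11) = (-2 + 7*p)*(-1/11) = 2/11 - 7*p/11)
45*N(6, (-3 - 2)*(-6 - 1)) = 45*(2/11 - 7/11*6) = 45*(2/11 - 42/11) = 45*(-40/11) = -1800/11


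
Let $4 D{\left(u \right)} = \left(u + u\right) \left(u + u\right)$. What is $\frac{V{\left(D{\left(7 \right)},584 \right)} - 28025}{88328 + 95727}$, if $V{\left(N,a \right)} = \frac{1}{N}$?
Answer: $- \frac{1373224}{9018695} \approx -0.15226$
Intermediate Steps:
$D{\left(u \right)} = u^{2}$ ($D{\left(u \right)} = \frac{\left(u + u\right) \left(u + u\right)}{4} = \frac{2 u 2 u}{4} = \frac{4 u^{2}}{4} = u^{2}$)
$\frac{V{\left(D{\left(7 \right)},584 \right)} - 28025}{88328 + 95727} = \frac{\frac{1}{7^{2}} - 28025}{88328 + 95727} = \frac{\frac{1}{49} - 28025}{184055} = \left(\frac{1}{49} - 28025\right) \frac{1}{184055} = \left(- \frac{1373224}{49}\right) \frac{1}{184055} = - \frac{1373224}{9018695}$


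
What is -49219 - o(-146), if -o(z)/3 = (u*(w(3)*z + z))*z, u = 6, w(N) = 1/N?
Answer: 462365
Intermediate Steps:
o(z) = -24*z² (o(z) = -3*6*(z/3 + z)*z = -3*6*(4*z/3)*z = -3*8*z*z = -24*z²)
-49219 - o(-146) = -49219 - (-24)*(-146)² = -49219 - (-24)*21316 = -49219 - 1*(-511584) = -49219 + 511584 = 462365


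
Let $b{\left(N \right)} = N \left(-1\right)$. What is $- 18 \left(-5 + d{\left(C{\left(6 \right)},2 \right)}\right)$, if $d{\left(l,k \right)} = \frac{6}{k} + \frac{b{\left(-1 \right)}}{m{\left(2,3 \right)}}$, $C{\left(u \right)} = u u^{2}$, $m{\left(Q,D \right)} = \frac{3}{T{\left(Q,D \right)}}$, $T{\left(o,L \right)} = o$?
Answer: $24$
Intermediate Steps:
$m{\left(Q,D \right)} = \frac{3}{Q}$
$b{\left(N \right)} = - N$
$C{\left(u \right)} = u^{3}$
$d{\left(l,k \right)} = \frac{2}{3} + \frac{6}{k}$ ($d{\left(l,k \right)} = \frac{6}{k} + \frac{\left(-1\right) \left(-1\right)}{3 \cdot \frac{1}{2}} = \frac{6}{k} + 1 \frac{1}{3 \cdot \frac{1}{2}} = \frac{6}{k} + 1 \frac{1}{\frac{3}{2}} = \frac{6}{k} + 1 \cdot \frac{2}{3} = \frac{6}{k} + \frac{2}{3} = \frac{2}{3} + \frac{6}{k}$)
$- 18 \left(-5 + d{\left(C{\left(6 \right)},2 \right)}\right) = - 18 \left(-5 + \left(\frac{2}{3} + \frac{6}{2}\right)\right) = - 18 \left(-5 + \left(\frac{2}{3} + 6 \cdot \frac{1}{2}\right)\right) = - 18 \left(-5 + \left(\frac{2}{3} + 3\right)\right) = - 18 \left(-5 + \frac{11}{3}\right) = \left(-18\right) \left(- \frac{4}{3}\right) = 24$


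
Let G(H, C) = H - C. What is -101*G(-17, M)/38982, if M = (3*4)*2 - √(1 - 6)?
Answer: 4141/38982 - 101*I*√5/38982 ≈ 0.10623 - 0.0057935*I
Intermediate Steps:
M = 24 - I*√5 (M = 12*2 - √(-5) = 24 - I*√5 ≈ 24.0 - 2.2361*I)
-101*G(-17, M)/38982 = -101*(-17 - (24 - I*√5))/38982 = -101*(-17 + (-24 + I*√5))*(1/38982) = -101*(-41 + I*√5)*(1/38982) = (4141 - 101*I*√5)*(1/38982) = 4141/38982 - 101*I*√5/38982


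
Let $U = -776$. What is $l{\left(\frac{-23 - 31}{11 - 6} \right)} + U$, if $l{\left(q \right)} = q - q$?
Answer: $-776$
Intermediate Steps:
$l{\left(q \right)} = 0$
$l{\left(\frac{-23 - 31}{11 - 6} \right)} + U = 0 - 776 = -776$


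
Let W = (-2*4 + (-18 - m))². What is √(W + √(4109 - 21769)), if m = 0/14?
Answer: √(676 + 2*I*√4415) ≈ 26.124 + 2.5435*I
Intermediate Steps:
m = 0 (m = 0*(1/14) = 0)
W = 676 (W = (-2*4 + (-18 - 1*0))² = (-8 + (-18 + 0))² = (-8 - 18)² = (-26)² = 676)
√(W + √(4109 - 21769)) = √(676 + √(4109 - 21769)) = √(676 + √(-17660)) = √(676 + 2*I*√4415)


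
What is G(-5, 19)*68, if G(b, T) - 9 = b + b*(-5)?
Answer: 1972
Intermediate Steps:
G(b, T) = 9 - 4*b (G(b, T) = 9 + (b + b*(-5)) = 9 + (b - 5*b) = 9 - 4*b)
G(-5, 19)*68 = (9 - 4*(-5))*68 = (9 + 20)*68 = 29*68 = 1972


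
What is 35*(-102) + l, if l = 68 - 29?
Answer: -3531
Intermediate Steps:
l = 39
35*(-102) + l = 35*(-102) + 39 = -3570 + 39 = -3531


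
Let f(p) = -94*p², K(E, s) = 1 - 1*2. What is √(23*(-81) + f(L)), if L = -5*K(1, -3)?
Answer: I*√4213 ≈ 64.908*I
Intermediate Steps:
K(E, s) = -1 (K(E, s) = 1 - 2 = -1)
L = 5 (L = -5*(-1) = 5)
√(23*(-81) + f(L)) = √(23*(-81) - 94*5²) = √(-1863 - 94*25) = √(-1863 - 2350) = √(-4213) = I*√4213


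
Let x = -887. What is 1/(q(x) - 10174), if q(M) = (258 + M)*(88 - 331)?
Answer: 1/142673 ≈ 7.0090e-6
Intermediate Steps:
q(M) = -62694 - 243*M (q(M) = (258 + M)*(-243) = -62694 - 243*M)
1/(q(x) - 10174) = 1/((-62694 - 243*(-887)) - 10174) = 1/((-62694 + 215541) - 10174) = 1/(152847 - 10174) = 1/142673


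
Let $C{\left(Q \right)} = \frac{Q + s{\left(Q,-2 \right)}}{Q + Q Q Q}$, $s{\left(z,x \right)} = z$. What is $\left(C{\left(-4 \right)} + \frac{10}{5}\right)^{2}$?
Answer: $\frac{1296}{289} \approx 4.4844$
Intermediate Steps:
$C{\left(Q \right)} = \frac{2 Q}{Q + Q^{3}}$ ($C{\left(Q \right)} = \frac{Q + Q}{Q + Q Q Q} = \frac{2 Q}{Q + Q^{2} Q} = \frac{2 Q}{Q + Q^{3}}$)
$\left(C{\left(-4 \right)} + \frac{10}{5}\right)^{2} = \left(\frac{2}{1 + \left(-4\right)^{2}} + \frac{10}{5}\right)^{2} = \left(\frac{2}{1 + 16} + 10 \cdot \frac{1}{5}\right)^{2} = \left(\frac{2}{17} + 2\right)^{2} = \left(\frac{36}{17}\right)^{2} = \frac{1296}{289}$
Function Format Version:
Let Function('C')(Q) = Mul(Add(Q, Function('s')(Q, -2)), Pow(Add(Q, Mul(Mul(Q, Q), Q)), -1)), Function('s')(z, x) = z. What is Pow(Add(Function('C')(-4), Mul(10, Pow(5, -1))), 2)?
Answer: Rational(1296, 289) ≈ 4.4844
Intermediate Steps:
Function('C')(Q) = Mul(2, Q, Pow(Add(Q, Pow(Q, 3)), -1)) (Function('C')(Q) = Mul(Add(Q, Q), Pow(Add(Q, Mul(Mul(Q, Q), Q)), -1)) = Mul(Mul(2, Q), Pow(Add(Q, Mul(Pow(Q, 2), Q)), -1)) = Mul(Mul(2, Q), Pow(Add(Q, Pow(Q, 3)), -1)) = Mul(2, Q, Pow(Add(Q, Pow(Q, 3)), -1)))
Pow(Add(Function('C')(-4), Mul(10, Pow(5, -1))), 2) = Pow(Add(Mul(2, Pow(Add(1, Pow(-4, 2)), -1)), Mul(10, Pow(5, -1))), 2) = Pow(Add(Mul(2, Pow(Add(1, 16), -1)), Mul(10, Rational(1, 5))), 2) = Pow(Add(Mul(2, Pow(17, -1)), 2), 2) = Pow(Add(Mul(2, Rational(1, 17)), 2), 2) = Pow(Add(Rational(2, 17), 2), 2) = Pow(Rational(36, 17), 2) = Rational(1296, 289)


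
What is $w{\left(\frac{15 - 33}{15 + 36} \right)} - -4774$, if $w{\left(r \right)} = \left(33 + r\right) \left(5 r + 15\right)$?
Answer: $\frac{1504561}{289} \approx 5206.1$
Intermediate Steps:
$w{\left(r \right)} = \left(15 + 5 r\right) \left(33 + r\right)$ ($w{\left(r \right)} = \left(33 + r\right) \left(15 + 5 r\right) = \left(15 + 5 r\right) \left(33 + r\right)$)
$w{\left(\frac{15 - 33}{15 + 36} \right)} - -4774 = \left(495 + 5 \left(\frac{15 - 33}{15 + 36}\right)^{2} + 180 \frac{15 - 33}{15 + 36}\right) - -4774 = \left(495 + 5 \left(- \frac{18}{51}\right)^{2} + 180 \left(- \frac{18}{51}\right)\right) + 4774 = \left(495 + 5 \left(\left(-18\right) \frac{1}{51}\right)^{2} + 180 \left(\left(-18\right) \frac{1}{51}\right)\right) + 4774 = \left(495 + 5 \left(- \frac{6}{17}\right)^{2} + 180 \left(- \frac{6}{17}\right)\right) + 4774 = \left(495 + 5 \cdot \frac{36}{289} - \frac{1080}{17}\right) + 4774 = \left(495 + \frac{180}{289} - \frac{1080}{17}\right) + 4774 = \frac{124875}{289} + 4774 = \frac{1504561}{289}$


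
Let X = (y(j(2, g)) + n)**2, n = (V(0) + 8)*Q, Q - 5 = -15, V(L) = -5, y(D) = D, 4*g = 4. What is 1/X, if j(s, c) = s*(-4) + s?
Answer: 1/1296 ≈ 0.00077160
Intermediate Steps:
g = 1 (g = (1/4)*4 = 1)
j(s, c) = -3*s (j(s, c) = -4*s + s = -3*s)
Q = -10 (Q = 5 - 15 = -10)
n = -30 (n = (-5 + 8)*(-10) = 3*(-10) = -30)
X = 1296 (X = (-3*2 - 30)**2 = (-6 - 30)**2 = (-36)**2 = 1296)
1/X = 1/1296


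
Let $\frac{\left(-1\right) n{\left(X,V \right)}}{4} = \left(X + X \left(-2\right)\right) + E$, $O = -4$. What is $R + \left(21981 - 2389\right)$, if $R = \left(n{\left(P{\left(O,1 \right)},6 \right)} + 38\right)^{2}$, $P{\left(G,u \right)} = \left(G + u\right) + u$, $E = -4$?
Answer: $21708$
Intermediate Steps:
$P{\left(G,u \right)} = G + 2 u$
$n{\left(X,V \right)} = 16 + 4 X$ ($n{\left(X,V \right)} = - 4 \left(\left(X + X \left(-2\right)\right) - 4\right) = - 4 \left(\left(X - 2 X\right) - 4\right) = - 4 \left(- X - 4\right) = - 4 \left(-4 - X\right) = 16 + 4 X$)
$R = 2116$ ($R = \left(\left(16 + 4 \left(-4 + 2 \cdot 1\right)\right) + 38\right)^{2} = \left(\left(16 + 4 \left(-4 + 2\right)\right) + 38\right)^{2} = \left(\left(16 + 4 \left(-2\right)\right) + 38\right)^{2} = \left(\left(16 - 8\right) + 38\right)^{2} = \left(8 + 38\right)^{2} = 46^{2} = 2116$)
$R + \left(21981 - 2389\right) = 2116 + \left(21981 - 2389\right) = 2116 + 19592 = 21708$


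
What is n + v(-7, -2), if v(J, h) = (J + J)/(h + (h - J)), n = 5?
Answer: ⅓ ≈ 0.33333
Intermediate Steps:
v(J, h) = 2*J/(-J + 2*h) (v(J, h) = (2*J)/(-J + 2*h) = 2*J/(-J + 2*h))
n + v(-7, -2) = 5 + 2*(-7)/(-1*(-7) + 2*(-2)) = 5 + 2*(-7)/(7 - 4) = 5 + 2*(-7)/3 = 5 + 2*(-7)*(⅓) = 5 - 14/3 = ⅓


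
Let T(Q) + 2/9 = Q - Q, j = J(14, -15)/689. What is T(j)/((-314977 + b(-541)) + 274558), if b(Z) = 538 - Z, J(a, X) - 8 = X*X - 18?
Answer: 1/177030 ≈ 5.6488e-6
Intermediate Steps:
J(a, X) = -10 + X² (J(a, X) = 8 + (X*X - 18) = 8 + (X² - 18) = 8 + (-18 + X²) = -10 + X²)
j = 215/689 (j = (-10 + (-15)²)/689 = (-10 + 225)*(1/689) = 215*(1/689) = 215/689 ≈ 0.31205)
T(Q) = -2/9 (T(Q) = -2/9 + (Q - Q) = -2/9 + 0 = -2/9)
T(j)/((-314977 + b(-541)) + 274558) = -2/(9*((-314977 + (538 - 1*(-541))) + 274558)) = -2/(9*((-314977 + (538 + 541)) + 274558)) = -2/(9*((-314977 + 1079) + 274558)) = -2/(9*(-313898 + 274558)) = -2/9/(-39340) = -2/9*(-1/39340) = 1/177030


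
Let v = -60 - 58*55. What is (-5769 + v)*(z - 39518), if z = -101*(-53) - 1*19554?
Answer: 484491661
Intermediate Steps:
v = -3250 (v = -60 - 3190 = -3250)
z = -14201 (z = 5353 - 19554 = -14201)
(-5769 + v)*(z - 39518) = (-5769 - 3250)*(-14201 - 39518) = -9019*(-53719) = 484491661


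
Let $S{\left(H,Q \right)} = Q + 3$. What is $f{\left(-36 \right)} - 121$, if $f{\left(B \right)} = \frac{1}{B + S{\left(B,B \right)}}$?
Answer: $- \frac{8350}{69} \approx -121.01$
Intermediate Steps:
$S{\left(H,Q \right)} = 3 + Q$
$f{\left(B \right)} = \frac{1}{3 + 2 B}$ ($f{\left(B \right)} = \frac{1}{B + \left(3 + B\right)} = \frac{1}{3 + 2 B}$)
$f{\left(-36 \right)} - 121 = \frac{1}{3 + 2 \left(-36\right)} - 121 = \frac{1}{3 - 72} - 121 = \frac{1}{-69} - 121 = - \frac{1}{69} - 121 = - \frac{8350}{69}$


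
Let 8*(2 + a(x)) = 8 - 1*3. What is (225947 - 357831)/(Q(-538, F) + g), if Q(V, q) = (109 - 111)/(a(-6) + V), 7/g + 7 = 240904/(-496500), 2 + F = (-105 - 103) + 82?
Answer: 528732295365460/3734330009 ≈ 1.4159e+5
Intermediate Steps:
a(x) = -11/8 (a(x) = -2 + (8 - 1*3)/8 = -2 + (8 - 3)/8 = -2 + (⅛)*5 = -2 + 5/8 = -11/8)
F = -128 (F = -2 + ((-105 - 103) + 82) = -2 + (-208 + 82) = -2 - 126 = -128)
g = -868875/929101 (g = 7/(-7 + 240904/(-496500)) = 7/(-7 + 240904*(-1/496500)) = 7/(-7 - 60226/124125) = 7/(-929101/124125) = 7*(-124125/929101) = -868875/929101 ≈ -0.93518)
Q(V, q) = -2/(-11/8 + V) (Q(V, q) = (109 - 111)/(-11/8 + V) = -2/(-11/8 + V))
(225947 - 357831)/(Q(-538, F) + g) = (225947 - 357831)/(-16/(-11 + 8*(-538)) - 868875/929101) = -131884/(-16/(-11 - 4304) - 868875/929101) = -131884/(-16/(-4315) - 868875/929101) = -131884/(-16*(-1/4315) - 868875/929101) = -131884/(16/4315 - 868875/929101) = -131884/(-3734330009/4009070815) = -131884*(-4009070815/3734330009) = 528732295365460/3734330009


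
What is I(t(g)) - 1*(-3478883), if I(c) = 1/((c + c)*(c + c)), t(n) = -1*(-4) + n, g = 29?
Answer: 15154014349/4356 ≈ 3.4789e+6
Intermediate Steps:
t(n) = 4 + n
I(c) = 1/(4*c²) (I(c) = 1/((2*c)*(2*c)) = 1/(4*c²))
I(t(g)) - 1*(-3478883) = 1/(4*(4 + 29)²) - 1*(-3478883) = (¼)/33² + 3478883 = (¼)*(1/1089) + 3478883 = 1/4356 + 3478883 = 15154014349/4356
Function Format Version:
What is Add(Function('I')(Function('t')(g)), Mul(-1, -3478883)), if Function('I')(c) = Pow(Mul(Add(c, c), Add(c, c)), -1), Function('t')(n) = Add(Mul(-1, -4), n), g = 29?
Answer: Rational(15154014349, 4356) ≈ 3.4789e+6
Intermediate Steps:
Function('t')(n) = Add(4, n)
Function('I')(c) = Mul(Rational(1, 4), Pow(c, -2)) (Function('I')(c) = Pow(Mul(Mul(2, c), Mul(2, c)), -1) = Pow(Mul(4, Pow(c, 2)), -1) = Mul(Rational(1, 4), Pow(c, -2)))
Add(Function('I')(Function('t')(g)), Mul(-1, -3478883)) = Add(Mul(Rational(1, 4), Pow(Add(4, 29), -2)), Mul(-1, -3478883)) = Add(Mul(Rational(1, 4), Pow(33, -2)), 3478883) = Add(Mul(Rational(1, 4), Rational(1, 1089)), 3478883) = Add(Rational(1, 4356), 3478883) = Rational(15154014349, 4356)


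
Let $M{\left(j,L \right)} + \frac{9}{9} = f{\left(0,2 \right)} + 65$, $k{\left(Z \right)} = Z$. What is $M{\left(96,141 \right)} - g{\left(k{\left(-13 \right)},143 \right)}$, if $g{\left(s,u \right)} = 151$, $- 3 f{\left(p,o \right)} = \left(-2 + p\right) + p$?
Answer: $- \frac{259}{3} \approx -86.333$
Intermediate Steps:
$f{\left(p,o \right)} = \frac{2}{3} - \frac{2 p}{3}$ ($f{\left(p,o \right)} = - \frac{\left(-2 + p\right) + p}{3} = - \frac{-2 + 2 p}{3} = \frac{2}{3} - \frac{2 p}{3}$)
$M{\left(j,L \right)} = \frac{194}{3}$ ($M{\left(j,L \right)} = -1 + \left(\left(\frac{2}{3} - 0\right) + 65\right) = -1 + \left(\left(\frac{2}{3} + 0\right) + 65\right) = -1 + \left(\frac{2}{3} + 65\right) = -1 + \frac{197}{3} = \frac{194}{3}$)
$M{\left(96,141 \right)} - g{\left(k{\left(-13 \right)},143 \right)} = \frac{194}{3} - 151 = - \frac{259}{3}$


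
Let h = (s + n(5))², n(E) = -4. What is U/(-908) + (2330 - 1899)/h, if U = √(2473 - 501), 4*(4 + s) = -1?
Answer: 6896/1089 - √493/454 ≈ 6.2835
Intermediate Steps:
s = -17/4 (s = -4 + (¼)*(-1) = -4 - ¼ = -17/4 ≈ -4.2500)
h = 1089/16 (h = (-17/4 - 4)² = (-33/4)² = 1089/16 ≈ 68.063)
U = 2*√493 (U = √1972 = 2*√493 ≈ 44.407)
U/(-908) + (2330 - 1899)/h = (2*√493)/(-908) + (2330 - 1899)/(1089/16) = (2*√493)*(-1/908) + 431*(16/1089) = -√493/454 + 6896/1089 = 6896/1089 - √493/454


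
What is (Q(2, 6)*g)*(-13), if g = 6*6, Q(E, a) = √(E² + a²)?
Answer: -936*√10 ≈ -2959.9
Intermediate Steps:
g = 36
(Q(2, 6)*g)*(-13) = (√(2² + 6²)*36)*(-13) = (√(4 + 36)*36)*(-13) = (√40*36)*(-13) = ((2*√10)*36)*(-13) = (72*√10)*(-13) = -936*√10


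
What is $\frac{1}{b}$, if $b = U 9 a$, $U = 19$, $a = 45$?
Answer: $\frac{1}{7695} \approx 0.00012995$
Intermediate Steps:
$b = 7695$ ($b = 19 \cdot 9 \cdot 45 = 171 \cdot 45 = 7695$)
$\frac{1}{b} = \frac{1}{7695}$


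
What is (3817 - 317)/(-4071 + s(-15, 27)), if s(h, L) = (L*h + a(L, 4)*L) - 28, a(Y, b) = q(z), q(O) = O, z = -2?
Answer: -1750/2279 ≈ -0.76788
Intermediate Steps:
a(Y, b) = -2
s(h, L) = -28 - 2*L + L*h (s(h, L) = (L*h - 2*L) - 28 = (-2*L + L*h) - 28 = -28 - 2*L + L*h)
(3817 - 317)/(-4071 + s(-15, 27)) = (3817 - 317)/(-4071 + (-28 - 2*27 + 27*(-15))) = 3500/(-4071 + (-28 - 54 - 405)) = 3500/(-4071 - 487) = 3500/(-4558) = 3500*(-1/4558) = -1750/2279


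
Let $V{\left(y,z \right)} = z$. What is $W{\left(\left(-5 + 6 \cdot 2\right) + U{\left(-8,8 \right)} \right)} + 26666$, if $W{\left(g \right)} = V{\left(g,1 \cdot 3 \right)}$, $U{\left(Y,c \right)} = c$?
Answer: $26669$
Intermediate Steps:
$W{\left(g \right)} = 3$ ($W{\left(g \right)} = 1 \cdot 3 = 3$)
$W{\left(\left(-5 + 6 \cdot 2\right) + U{\left(-8,8 \right)} \right)} + 26666 = 3 + 26666 = 26669$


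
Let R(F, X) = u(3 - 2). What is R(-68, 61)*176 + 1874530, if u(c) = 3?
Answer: 1875058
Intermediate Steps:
R(F, X) = 3
R(-68, 61)*176 + 1874530 = 3*176 + 1874530 = 528 + 1874530 = 1875058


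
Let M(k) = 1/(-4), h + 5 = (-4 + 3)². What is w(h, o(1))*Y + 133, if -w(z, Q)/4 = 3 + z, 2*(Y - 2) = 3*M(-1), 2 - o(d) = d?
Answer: 279/2 ≈ 139.50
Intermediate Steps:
o(d) = 2 - d
h = -4 (h = -5 + (-4 + 3)² = -5 + (-1)² = -5 + 1 = -4)
M(k) = -¼
Y = 13/8 (Y = 2 + (3*(-¼))/2 = 2 + (½)*(-¾) = 2 - 3/8 = 13/8 ≈ 1.6250)
w(z, Q) = -12 - 4*z (w(z, Q) = -4*(3 + z) = -12 - 4*z)
w(h, o(1))*Y + 133 = (-12 - 4*(-4))*(13/8) + 133 = (-12 + 16)*(13/8) + 133 = 4*(13/8) + 133 = 13/2 + 133 = 279/2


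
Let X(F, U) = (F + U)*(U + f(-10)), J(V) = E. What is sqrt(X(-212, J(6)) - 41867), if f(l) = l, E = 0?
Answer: I*sqrt(39747) ≈ 199.37*I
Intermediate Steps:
J(V) = 0
X(F, U) = (-10 + U)*(F + U) (X(F, U) = (F + U)*(U - 10) = (F + U)*(-10 + U) = (-10 + U)*(F + U))
sqrt(X(-212, J(6)) - 41867) = sqrt((0**2 - 10*(-212) - 10*0 - 212*0) - 41867) = sqrt((0 + 2120 + 0 + 0) - 41867) = sqrt(2120 - 41867) = sqrt(-39747) = I*sqrt(39747)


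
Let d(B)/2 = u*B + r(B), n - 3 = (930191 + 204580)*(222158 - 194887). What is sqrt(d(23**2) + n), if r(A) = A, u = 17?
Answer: 6*sqrt(859621083) ≈ 1.7592e+5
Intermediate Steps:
n = 30946339944 (n = 3 + (930191 + 204580)*(222158 - 194887) = 3 + 1134771*27271 = 3 + 30946339941 = 30946339944)
d(B) = 36*B (d(B) = 2*(17*B + B) = 2*(18*B) = 36*B)
sqrt(d(23**2) + n) = sqrt(36*23**2 + 30946339944) = sqrt(36*529 + 30946339944) = sqrt(19044 + 30946339944) = sqrt(30946358988) = 6*sqrt(859621083)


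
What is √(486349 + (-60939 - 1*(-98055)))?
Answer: √523465 ≈ 723.51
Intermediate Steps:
√(486349 + (-60939 - 1*(-98055))) = √(486349 + (-60939 + 98055)) = √(486349 + 37116) = √523465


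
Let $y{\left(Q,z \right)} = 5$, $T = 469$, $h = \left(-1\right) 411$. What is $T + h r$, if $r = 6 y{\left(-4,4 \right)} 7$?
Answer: $-85841$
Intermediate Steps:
$h = -411$
$r = 210$ ($r = 6 \cdot 5 \cdot 7 = 30 \cdot 7 = 210$)
$T + h r = 469 - 86310 = -85841$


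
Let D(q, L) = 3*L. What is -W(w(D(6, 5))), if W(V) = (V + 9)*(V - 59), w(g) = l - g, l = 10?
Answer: 256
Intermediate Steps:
w(g) = 10 - g
W(V) = (-59 + V)*(9 + V) (W(V) = (9 + V)*(-59 + V) = (-59 + V)*(9 + V))
-W(w(D(6, 5))) = -(-531 + (10 - 3*5)² - 50*(10 - 3*5)) = -(-531 + (10 - 1*15)² - 50*(10 - 1*15)) = -(-531 + (10 - 15)² - 50*(10 - 15)) = -(-531 + (-5)² - 50*(-5)) = -(-531 + 25 + 250) = -1*(-256) = 256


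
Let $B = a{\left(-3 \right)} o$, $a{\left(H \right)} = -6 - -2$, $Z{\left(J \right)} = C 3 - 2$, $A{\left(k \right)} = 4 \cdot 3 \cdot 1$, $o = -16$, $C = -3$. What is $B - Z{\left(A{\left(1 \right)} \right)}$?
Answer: $75$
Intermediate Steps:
$A{\left(k \right)} = 12$ ($A{\left(k \right)} = 12 \cdot 1 = 12$)
$Z{\left(J \right)} = -11$ ($Z{\left(J \right)} = \left(-3\right) 3 - 2 = -9 - 2 = -11$)
$a{\left(H \right)} = -4$ ($a{\left(H \right)} = -6 + 2 = -4$)
$B = 64$ ($B = \left(-4\right) \left(-16\right) = 64$)
$B - Z{\left(A{\left(1 \right)} \right)} = 64 - -11 = 64 + 11 = 75$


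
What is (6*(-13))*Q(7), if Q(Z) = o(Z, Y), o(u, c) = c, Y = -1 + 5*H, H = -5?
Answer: 2028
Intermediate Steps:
Y = -26 (Y = -1 + 5*(-5) = -1 - 25 = -26)
Q(Z) = -26
(6*(-13))*Q(7) = (6*(-13))*(-26) = -78*(-26) = 2028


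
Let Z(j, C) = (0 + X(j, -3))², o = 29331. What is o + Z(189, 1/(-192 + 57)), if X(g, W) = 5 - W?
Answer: 29395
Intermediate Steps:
Z(j, C) = 64 (Z(j, C) = (0 + (5 - 1*(-3)))² = (0 + (5 + 3))² = (0 + 8)² = 8² = 64)
o + Z(189, 1/(-192 + 57)) = 29331 + 64 = 29395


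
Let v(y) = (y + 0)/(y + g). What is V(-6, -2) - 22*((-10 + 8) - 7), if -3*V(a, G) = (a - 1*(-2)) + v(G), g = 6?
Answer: 399/2 ≈ 199.50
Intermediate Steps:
v(y) = y/(6 + y) (v(y) = (y + 0)/(y + 6) = y/(6 + y))
V(a, G) = -⅔ - a/3 - G/(3*(6 + G)) (V(a, G) = -((a - 1*(-2)) + G/(6 + G))/3 = -((a + 2) + G/(6 + G))/3 = -((2 + a) + G/(6 + G))/3 = -(2 + a + G/(6 + G))/3 = -⅔ - a/3 - G/(3*(6 + G)))
V(-6, -2) - 22*((-10 + 8) - 7) = (-1*(-2) + (-2 - 1*(-6))*(6 - 2))/(3*(6 - 2)) - 22*((-10 + 8) - 7) = (⅓)*(2 + (-2 + 6)*4)/4 - 22*(-2 - 7) = (⅓)*(¼)*(2 + 4*4) - 22*(-9) = (⅓)*(¼)*(2 + 16) + 198 = (⅓)*(¼)*18 + 198 = 3/2 + 198 = 399/2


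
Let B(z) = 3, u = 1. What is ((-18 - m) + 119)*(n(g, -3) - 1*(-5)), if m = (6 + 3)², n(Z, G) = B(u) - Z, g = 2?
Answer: 120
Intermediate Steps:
n(Z, G) = 3 - Z
m = 81 (m = 9² = 81)
((-18 - m) + 119)*(n(g, -3) - 1*(-5)) = ((-18 - 1*81) + 119)*((3 - 1*2) - 1*(-5)) = ((-18 - 81) + 119)*((3 - 2) + 5) = (-99 + 119)*(1 + 5) = 20*6 = 120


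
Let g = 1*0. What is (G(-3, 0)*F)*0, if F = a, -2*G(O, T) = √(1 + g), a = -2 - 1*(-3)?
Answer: 0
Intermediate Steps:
g = 0
a = 1 (a = -2 + 3 = 1)
G(O, T) = -½ (G(O, T) = -√(1 + 0)/2 = -√1/2 = -½*1 = -½)
F = 1
(G(-3, 0)*F)*0 = -½*1*0 = -½*0 = 0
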